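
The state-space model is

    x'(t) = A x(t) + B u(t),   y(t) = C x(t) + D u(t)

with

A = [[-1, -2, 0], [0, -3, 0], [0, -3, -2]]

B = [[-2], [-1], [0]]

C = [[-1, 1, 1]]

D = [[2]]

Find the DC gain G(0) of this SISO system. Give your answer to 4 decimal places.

3.5000

G(0) = C(-A)^{-1}B + D = -C A^{-1} B + D.
det A = -6, so A^{-1} = (1/-6)·adj(A) = [[-1, 2/3, 0], [0, -1/3, 0], [0, 1/2, -1/2]]
A^{-1} B = [4/3, 1/3, -1/2]^T
C A^{-1} B = -3/2
G(0) = D - C A^{-1} B = 2 - (-3/2) = 7/2 ≈ 3.5000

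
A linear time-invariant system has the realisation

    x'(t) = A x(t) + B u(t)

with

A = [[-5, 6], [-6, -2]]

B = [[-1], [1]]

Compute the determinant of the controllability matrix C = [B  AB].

-15

AB = [[11], [4]]
Controllability matrix C = [B  AB] = [[-1, 11], [1, 4]]
det(C) = (-1)·4 - 11·1 = -4 - 11 = -15
Since det(C) ≠ 0, rank(C) = 2 and the system is completely controllable.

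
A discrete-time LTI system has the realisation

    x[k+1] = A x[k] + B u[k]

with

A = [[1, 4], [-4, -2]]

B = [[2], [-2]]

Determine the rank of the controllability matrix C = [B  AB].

AB = [[-6], [-4]]
Controllability matrix C = [B  AB] = [[2, -6], [-2, -4]]
det(C) = 2·(-4) - (-6)·(-2) = -8 - 12 = -20 ≠ 0, so rank(C) = 2.
rank(C) = 2 = n, so the pair (A, B) is completely controllable.

2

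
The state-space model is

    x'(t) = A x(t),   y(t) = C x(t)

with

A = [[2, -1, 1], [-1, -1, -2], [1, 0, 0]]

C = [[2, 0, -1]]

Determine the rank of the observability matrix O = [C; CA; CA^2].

CA = [[3, -2, 2]]
CA^2 = [[10, -1, 7]]
Observability matrix O = [C; CA; CA^2] = [[2, 0, -1], [3, -2, 2], [10, -1, 7]]
det(O) = 2·((-2)·7 - 2·(-1)) - 0·(3·7 - 2·10) + (-1)·(3·(-1) - (-2)·10) = 2·(-12) - 0·1 + (-1)·17 = -41 ≠ 0, so rank(O) = 3.
rank(O) = 3 = n, so the pair (A, C) is completely observable.

3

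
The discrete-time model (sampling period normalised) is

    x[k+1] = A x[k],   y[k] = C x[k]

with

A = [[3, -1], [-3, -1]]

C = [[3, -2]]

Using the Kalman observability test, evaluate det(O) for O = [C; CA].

CA = [[15, -1]]
Observability matrix O = [C; CA] = [[3, -2], [15, -1]]
det(O) = 3·(-1) - (-2)·15 = -3 - (-30) = 27
Since det(O) ≠ 0, rank(O) = 2 and the system is completely observable.

27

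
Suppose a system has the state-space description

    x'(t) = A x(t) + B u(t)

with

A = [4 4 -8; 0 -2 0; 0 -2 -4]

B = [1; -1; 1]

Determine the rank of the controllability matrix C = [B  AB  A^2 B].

AB = [[-8], [2], [-2]]
A^2B = [[-8], [-4], [4]]
Controllability matrix C = [B  AB  A^2B] = [[1, -8, -8], [-1, 2, -4], [1, -2, 4]]
The rows r1, r2, r3 of C are linearly dependent: r2 + r3 = 0 (check each entry), so rank(C) ≤ 2.
The 2×2 minor from rows 1, 2, columns 1, 2 is 1·2 - (-8)·(-1) = 2 - 8 = -6 ≠ 0, so rank(C) = 2.
rank(C) = 2 < n = 3, so the pair (A, B) is not completely controllable.

2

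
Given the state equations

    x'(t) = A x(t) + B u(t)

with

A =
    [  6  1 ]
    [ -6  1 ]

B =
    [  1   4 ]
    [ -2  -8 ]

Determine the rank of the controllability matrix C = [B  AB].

AB = [[4, 16], [-8, -32]]
Controllability matrix C = [B  AB] = [[1, 4, 4, 16], [-2, -8, -8, -32]]
Every column of C is a scalar multiple of column 1 = [1, -2] (multipliers 1, 4, 4, 16), so the columns span a one-dimensional space.
C ≠ 0, hence rank(C) = 1.
rank(C) = 1 < n = 2, so the pair (A, B) is not completely controllable.

1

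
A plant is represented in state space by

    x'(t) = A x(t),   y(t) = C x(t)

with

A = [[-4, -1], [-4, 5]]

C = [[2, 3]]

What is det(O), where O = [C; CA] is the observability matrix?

86

CA = [[-20, 13]]
Observability matrix O = [C; CA] = [[2, 3], [-20, 13]]
det(O) = 2·13 - 3·(-20) = 26 - (-60) = 86
Since det(O) ≠ 0, rank(O) = 2 and the system is completely observable.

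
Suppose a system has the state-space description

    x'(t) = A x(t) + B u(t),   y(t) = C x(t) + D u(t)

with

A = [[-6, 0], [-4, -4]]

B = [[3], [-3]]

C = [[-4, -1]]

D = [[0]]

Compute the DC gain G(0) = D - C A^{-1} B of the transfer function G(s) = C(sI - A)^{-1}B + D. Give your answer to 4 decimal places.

G(0) = C(-A)^{-1}B + D = -C A^{-1} B + D.
det A = 24, so A^{-1} = (1/24)·adj(A) = [[-1/6, 0], [1/6, -1/4]]
A^{-1} B = [-1/2, 5/4]^T
C A^{-1} B = 3/4
G(0) = D - C A^{-1} B = 0 - (3/4) = -3/4 ≈ -0.7500

-0.7500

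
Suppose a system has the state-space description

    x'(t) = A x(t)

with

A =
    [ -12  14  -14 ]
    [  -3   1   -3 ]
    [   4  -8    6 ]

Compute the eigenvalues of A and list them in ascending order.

-5, -2, 2

det(sI - A) = s^3 - (tr A)s^2 + (M11 + M22 + M33)s - det A, where Mii is the 2×2 principal minor of A obtained by deleting row i and column i.
tr A = (-12) + 1 + 6 = -5; M11 = 1·6 - (-3)·(-8) = 6 - 24 = -18; M22 = (-12)·6 - (-14)·4 = -72 - (-56) = -16; M33 = (-12)·1 - 14·(-3) = -12 - (-42) = 30; sum of minors = -4.
det A = (-12)·(1·6 - (-3)·(-8)) - 14·((-3)·6 - (-3)·4) + (-14)·((-3)·(-8) - 1·4) = (-12)·(-18) - 14·(-6) + (-14)·20 = 20.
So p(s) = det(sI - A) = s^3 + 5s^2 - 4s - 20.
Rational-root test: any integer root divides -20. Testing small divisors, s = -2 works: p(-2) = -8 + 20 + 8 + (-20) = 0, so (s + 2) is a factor.
Dividing, p(s) = (s + 2)(s^2 + 3s - 10).
Factor s^2 + 3s - 10: two numbers with sum -3 and product -10 are 2 and -5, so s^2 + 3s - 10 = (s - 2)(s + 5).
Hence p(s) = (s - 2) (s + 2) (s + 5), with roots -5, -2, 2.
At least one eigenvalue has non-negative real part, so the system is not asymptotically stable.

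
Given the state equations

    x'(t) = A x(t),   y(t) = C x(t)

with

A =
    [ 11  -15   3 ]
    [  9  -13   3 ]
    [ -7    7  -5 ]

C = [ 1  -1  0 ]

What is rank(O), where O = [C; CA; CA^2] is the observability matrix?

CA = [[2, -2, 0]]
CA^2 = [[4, -4, 0]]
Observability matrix O = [C; CA; CA^2] = [[1, -1, 0], [2, -2, 0], [4, -4, 0]]
Every row of O is a scalar multiple of row 1 = [1, -1, 0] (multipliers 1, 2, 4), so the rows span a one-dimensional space.
O ≠ 0, hence rank(O) = 1.
rank(O) = 1 < n = 3, so the pair (A, C) is not completely observable.

1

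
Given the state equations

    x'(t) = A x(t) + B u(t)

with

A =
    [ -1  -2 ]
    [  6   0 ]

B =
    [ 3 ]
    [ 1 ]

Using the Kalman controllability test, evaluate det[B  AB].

AB = [[-5], [18]]
Controllability matrix C = [B  AB] = [[3, -5], [1, 18]]
det(C) = 3·18 - (-5)·1 = 54 - (-5) = 59
Since det(C) ≠ 0, rank(C) = 2 and the system is completely controllable.

59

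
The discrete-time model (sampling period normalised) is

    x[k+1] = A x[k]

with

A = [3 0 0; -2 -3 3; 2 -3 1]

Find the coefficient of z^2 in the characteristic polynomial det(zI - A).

Expand det(zI - A) for the 3×3 matrix.
p(z) = z^3 - z^2 - 18.
(Check: constant term = det(-A) = (-1)^3 det A = -18; coefficient of z^2 = -tr A = -1.)
The coefficient of z^2 is -1.

-1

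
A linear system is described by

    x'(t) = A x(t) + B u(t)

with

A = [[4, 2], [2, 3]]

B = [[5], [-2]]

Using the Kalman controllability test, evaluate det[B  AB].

AB = [[16], [4]]
Controllability matrix C = [B  AB] = [[5, 16], [-2, 4]]
det(C) = 5·4 - 16·(-2) = 20 - (-32) = 52
Since det(C) ≠ 0, rank(C) = 2 and the system is completely controllable.

52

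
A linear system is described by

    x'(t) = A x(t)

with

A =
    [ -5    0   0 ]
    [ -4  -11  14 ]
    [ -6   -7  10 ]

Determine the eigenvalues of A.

det(sI - A) = s^3 - (tr A)s^2 + (M11 + M22 + M33)s - det A, where Mii is the 2×2 principal minor of A obtained by deleting row i and column i.
tr A = (-5) + (-11) + 10 = -6; M11 = (-11)·10 - 14·(-7) = -110 - (-98) = -12; M22 = (-5)·10 - 0·(-6) = -50 - 0 = -50; M33 = (-5)·(-11) - 0·(-4) = 55 - 0 = 55; sum of minors = -7.
det A = (-5)·((-11)·10 - 14·(-7)) - 0·((-4)·10 - 14·(-6)) + 0·((-4)·(-7) - (-11)·(-6)) = (-5)·(-12) - 0·44 + 0·(-38) = 60.
So p(s) = det(sI - A) = s^3 + 6s^2 - 7s - 60.
Rational-root test: any integer root divides -60. Testing small divisors, s = 3 works: p(3) = 27 + 54 + (-21) + (-60) = 0, so (s - 3) is a factor.
Dividing, p(s) = (s - 3)(s^2 + 9s + 20).
Factor s^2 + 9s + 20: two numbers with sum -9 and product 20 are -4 and -5, so s^2 + 9s + 20 = (s + 4)(s + 5).
Hence p(s) = (s - 3) (s + 4) (s + 5), with roots -5, -4, 3.
At least one eigenvalue has non-negative real part, so the system is not asymptotically stable.

-5, -4, 3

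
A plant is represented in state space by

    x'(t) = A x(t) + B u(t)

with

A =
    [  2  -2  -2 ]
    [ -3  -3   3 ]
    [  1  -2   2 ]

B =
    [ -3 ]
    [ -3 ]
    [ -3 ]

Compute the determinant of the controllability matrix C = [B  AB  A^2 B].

1620

AB = [[6], [9], [-3]]
A^2B = [[0], [-54], [-18]]
Controllability matrix C = [B  AB  A^2B] = [[-3, 6, 0], [-3, 9, -54], [-3, -3, -18]]
Expanding along the first row, det(C) = (-3)·(9·(-18) - (-54)·(-3)) - 6·((-3)·(-18) - (-54)·(-3)) + 0·((-3)·(-3) - 9·(-3)) = (-3)·(-324) - 6·(-108) + 0·36 = 1620
Since det(C) ≠ 0, rank(C) = 3 and the system is completely controllable.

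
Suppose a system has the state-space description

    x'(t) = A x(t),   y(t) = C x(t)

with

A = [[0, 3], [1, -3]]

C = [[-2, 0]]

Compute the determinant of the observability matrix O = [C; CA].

CA = [[0, -6]]
Observability matrix O = [C; CA] = [[-2, 0], [0, -6]]
det(O) = (-2)·(-6) - 0·0 = 12 - 0 = 12
Since det(O) ≠ 0, rank(O) = 2 and the system is completely observable.

12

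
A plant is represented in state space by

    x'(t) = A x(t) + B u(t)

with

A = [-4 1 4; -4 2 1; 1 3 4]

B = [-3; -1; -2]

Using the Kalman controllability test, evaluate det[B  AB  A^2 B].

AB = [[3], [8], [-14]]
A^2B = [[-60], [-10], [-29]]
Controllability matrix C = [B  AB  A^2B] = [[-3, 3, -60], [-1, 8, -10], [-2, -14, -29]]
Expanding along the first row, det(C) = (-3)·(8·(-29) - (-10)·(-14)) - 3·((-1)·(-29) - (-10)·(-2)) + (-60)·((-1)·(-14) - 8·(-2)) = (-3)·(-372) - 3·9 + (-60)·30 = -711
Since det(C) ≠ 0, rank(C) = 3 and the system is completely controllable.

-711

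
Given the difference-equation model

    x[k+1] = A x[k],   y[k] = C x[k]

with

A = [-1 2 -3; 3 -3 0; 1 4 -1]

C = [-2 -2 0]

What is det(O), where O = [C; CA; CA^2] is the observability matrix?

CA = [[-4, 2, 6]]
CA^2 = [[16, 10, 6]]
Observability matrix O = [C; CA; CA^2] = [[-2, -2, 0], [-4, 2, 6], [16, 10, 6]]
Expanding along the first row, det(O) = (-2)·(2·6 - 6·10) - (-2)·((-4)·6 - 6·16) + 0·((-4)·10 - 2·16) = (-2)·(-48) - (-2)·(-120) + 0·(-72) = -144
Since det(O) ≠ 0, rank(O) = 3 and the system is completely observable.

-144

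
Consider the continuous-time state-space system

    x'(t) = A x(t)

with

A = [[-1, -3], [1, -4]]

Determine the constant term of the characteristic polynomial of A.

For a 2×2 matrix, det(sI - A) = s^2 - (tr A)s + det A.
tr A = -5, det A = 7.
So p(s) = s^2 + 5s + 7.
The constant term is 7.

7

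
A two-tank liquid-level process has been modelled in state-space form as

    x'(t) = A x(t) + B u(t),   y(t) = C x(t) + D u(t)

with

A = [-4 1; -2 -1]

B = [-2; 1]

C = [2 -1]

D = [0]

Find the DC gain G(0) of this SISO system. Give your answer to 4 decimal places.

G(0) = C(-A)^{-1}B + D = -C A^{-1} B + D.
det A = 6, so A^{-1} = (1/6)·adj(A) = [[-1/6, -1/6], [1/3, -2/3]]
A^{-1} B = [1/6, -4/3]^T
C A^{-1} B = 5/3
G(0) = D - C A^{-1} B = 0 - (5/3) = -5/3 ≈ -1.6667

-1.6667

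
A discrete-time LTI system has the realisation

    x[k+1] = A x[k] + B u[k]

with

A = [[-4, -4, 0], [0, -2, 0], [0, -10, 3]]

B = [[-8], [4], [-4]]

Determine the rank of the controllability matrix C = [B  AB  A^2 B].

2

AB = [[16], [-8], [-52]]
A^2B = [[-32], [16], [-76]]
Controllability matrix C = [B  AB  A^2B] = [[-8, 16, -32], [4, -8, 16], [-4, -52, -76]]
The rows r1, r2, r3 of C are linearly dependent: r1 + 2·r2 = 0 (check each entry), so rank(C) ≤ 2.
The 2×2 minor from rows 1, 3, columns 1, 2 is (-8)·(-52) - 16·(-4) = 416 - (-64) = 480 ≠ 0, so rank(C) = 2.
rank(C) = 2 < n = 3, so the pair (A, B) is not completely controllable.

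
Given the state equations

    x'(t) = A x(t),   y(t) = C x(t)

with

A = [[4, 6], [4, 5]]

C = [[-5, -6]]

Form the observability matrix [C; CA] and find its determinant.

CA = [[-44, -60]]
Observability matrix O = [C; CA] = [[-5, -6], [-44, -60]]
det(O) = (-5)·(-60) - (-6)·(-44) = 300 - 264 = 36
Since det(O) ≠ 0, rank(O) = 2 and the system is completely observable.

36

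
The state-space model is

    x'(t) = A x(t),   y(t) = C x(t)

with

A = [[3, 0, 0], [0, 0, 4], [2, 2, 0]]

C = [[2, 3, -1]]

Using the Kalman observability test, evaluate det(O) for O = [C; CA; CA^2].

CA = [[4, -2, 12]]
CA^2 = [[36, 24, -8]]
Observability matrix O = [C; CA; CA^2] = [[2, 3, -1], [4, -2, 12], [36, 24, -8]]
Expanding along the first row, det(O) = 2·((-2)·(-8) - 12·24) - 3·(4·(-8) - 12·36) + (-1)·(4·24 - (-2)·36) = 2·(-272) - 3·(-464) + (-1)·168 = 680
Since det(O) ≠ 0, rank(O) = 3 and the system is completely observable.

680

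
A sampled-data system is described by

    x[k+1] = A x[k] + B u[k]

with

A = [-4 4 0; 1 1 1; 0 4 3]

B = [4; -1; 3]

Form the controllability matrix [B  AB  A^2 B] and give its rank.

AB = [[-20], [6], [5]]
A^2B = [[104], [-9], [39]]
Controllability matrix C = [B  AB  A^2B] = [[4, -20, 104], [-1, 6, -9], [3, 5, 39]]
det(C) = 4·(6·39 - (-9)·5) - (-20)·((-1)·39 - (-9)·3) + 104·((-1)·5 - 6·3) = 4·279 - (-20)·(-12) + 104·(-23) = -1516 ≠ 0, so rank(C) = 3.
rank(C) = 3 = n, so the pair (A, B) is completely controllable.

3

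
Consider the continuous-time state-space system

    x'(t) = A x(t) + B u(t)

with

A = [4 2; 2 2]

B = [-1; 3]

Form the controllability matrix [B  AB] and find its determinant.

-10

AB = [[2], [4]]
Controllability matrix C = [B  AB] = [[-1, 2], [3, 4]]
det(C) = (-1)·4 - 2·3 = -4 - 6 = -10
Since det(C) ≠ 0, rank(C) = 2 and the system is completely controllable.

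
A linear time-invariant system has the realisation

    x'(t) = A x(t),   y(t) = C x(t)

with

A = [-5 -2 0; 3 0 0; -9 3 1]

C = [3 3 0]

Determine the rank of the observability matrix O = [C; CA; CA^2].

1

CA = [[-6, -6, 0]]
CA^2 = [[12, 12, 0]]
Observability matrix O = [C; CA; CA^2] = [[3, 3, 0], [-6, -6, 0], [12, 12, 0]]
Every row of O is a scalar multiple of row 1 = [3, 3, 0] (multipliers 1, -2, 4), so the rows span a one-dimensional space.
O ≠ 0, hence rank(O) = 1.
rank(O) = 1 < n = 3, so the pair (A, C) is not completely observable.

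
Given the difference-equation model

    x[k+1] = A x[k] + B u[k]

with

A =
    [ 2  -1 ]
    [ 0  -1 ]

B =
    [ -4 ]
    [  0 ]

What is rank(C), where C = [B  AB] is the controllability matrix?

AB = [[-8], [0]]
Controllability matrix C = [B  AB] = [[-4, -8], [0, 0]]
Every column of C is a scalar multiple of column 1 = [-4, 0] (multipliers 1, 2), so the columns span a one-dimensional space.
C ≠ 0, hence rank(C) = 1.
rank(C) = 1 < n = 2, so the pair (A, B) is not completely controllable.

1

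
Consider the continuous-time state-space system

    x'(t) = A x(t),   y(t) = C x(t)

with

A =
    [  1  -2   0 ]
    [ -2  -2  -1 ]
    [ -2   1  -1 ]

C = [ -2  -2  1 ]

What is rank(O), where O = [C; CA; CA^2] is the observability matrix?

3

CA = [[0, 9, 1]]
CA^2 = [[-20, -17, -10]]
Observability matrix O = [C; CA; CA^2] = [[-2, -2, 1], [0, 9, 1], [-20, -17, -10]]
det(O) = (-2)·(9·(-10) - 1·(-17)) - (-2)·(0·(-10) - 1·(-20)) + 1·(0·(-17) - 9·(-20)) = (-2)·(-73) - (-2)·20 + 1·180 = 366 ≠ 0, so rank(O) = 3.
rank(O) = 3 = n, so the pair (A, C) is completely observable.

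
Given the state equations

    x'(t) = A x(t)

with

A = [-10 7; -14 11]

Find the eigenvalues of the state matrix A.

-3, 4

det(sI - A) = s^2 - (tr A)s + det A, with tr A = (-10) + 11 = 1 and det A = (-10)·11 - 7·(-14) = -110 - (-98) = -12.
So p(s) = det(sI - A) = s^2 - s - 12.
Factor s^2 - s - 12: two numbers with sum 1 and product -12 are 4 and -3, so s^2 - s - 12 = (s - 4)(s + 3).
Hence p(s) = (s - 4) (s + 3), with roots -3, 4.
At least one eigenvalue has non-negative real part, so the system is not asymptotically stable.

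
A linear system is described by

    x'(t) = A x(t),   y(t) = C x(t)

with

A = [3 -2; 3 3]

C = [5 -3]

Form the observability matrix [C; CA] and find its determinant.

-77

CA = [[6, -19]]
Observability matrix O = [C; CA] = [[5, -3], [6, -19]]
det(O) = 5·(-19) - (-3)·6 = -95 - (-18) = -77
Since det(O) ≠ 0, rank(O) = 2 and the system is completely observable.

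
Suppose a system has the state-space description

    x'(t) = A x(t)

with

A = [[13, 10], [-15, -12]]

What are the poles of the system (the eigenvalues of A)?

-2, 3

det(sI - A) = s^2 - (tr A)s + det A, with tr A = 13 + (-12) = 1 and det A = 13·(-12) - 10·(-15) = -156 - (-150) = -6.
So p(s) = det(sI - A) = s^2 - s - 6.
Factor s^2 - s - 6: two numbers with sum 1 and product -6 are 3 and -2, so s^2 - s - 6 = (s - 3)(s + 2).
Hence p(s) = (s - 3) (s + 2), with roots -2, 3.
At least one eigenvalue has non-negative real part, so the system is not asymptotically stable.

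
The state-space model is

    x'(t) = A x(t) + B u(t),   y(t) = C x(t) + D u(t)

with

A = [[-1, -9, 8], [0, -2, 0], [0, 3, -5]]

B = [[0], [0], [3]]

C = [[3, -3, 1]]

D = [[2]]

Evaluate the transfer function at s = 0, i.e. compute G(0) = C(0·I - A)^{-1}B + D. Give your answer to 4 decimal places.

17.0000

G(0) = C(-A)^{-1}B + D = -C A^{-1} B + D.
det A = -10, so A^{-1} = (1/-10)·adj(A) = [[-1, 21/10, -8/5], [0, -1/2, 0], [0, -3/10, -1/5]]
A^{-1} B = [-24/5, 0, -3/5]^T
C A^{-1} B = -15
G(0) = D - C A^{-1} B = 2 - (-15) = 17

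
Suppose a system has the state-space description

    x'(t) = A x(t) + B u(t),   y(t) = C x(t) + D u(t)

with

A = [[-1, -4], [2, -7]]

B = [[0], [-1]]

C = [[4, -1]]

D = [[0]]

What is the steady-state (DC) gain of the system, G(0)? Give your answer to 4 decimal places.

G(0) = C(-A)^{-1}B + D = -C A^{-1} B + D.
det A = 15, so A^{-1} = (1/15)·adj(A) = [[-7/15, 4/15], [-2/15, -1/15]]
A^{-1} B = [-4/15, 1/15]^T
C A^{-1} B = -17/15
G(0) = D - C A^{-1} B = 0 - (-17/15) = 17/15 ≈ 1.1333

1.1333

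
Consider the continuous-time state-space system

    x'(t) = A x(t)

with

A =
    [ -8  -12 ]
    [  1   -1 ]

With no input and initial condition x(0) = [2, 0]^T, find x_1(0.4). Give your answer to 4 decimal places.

det(sI - A) = s^2 - (tr A)s + det A, with tr A = (-8) + (-1) = -9 and det A = (-8)·(-1) - (-12)·1 = 8 - (-12) = 20.
So p(s) = det(sI - A) = s^2 + 9s + 20.
Factor s^2 + 9s + 20: two numbers with sum -9 and product 20 are -4 and -5, so s^2 + 9s + 20 = (s + 4)(s + 5).
Hence p(s) = (s + 4) (s + 5), with roots -5, -4.
The eigenvalues -5, -4 are distinct and real, so A is diagonalisable and x(t) = e^{At} x(0) = V diag(e^{λ_i t}) V^{-1} x(0), where the columns of V are the eigenvectors.
λ = -5: A - (-5)I = [[-3, -12], [1, 4]]. Row 1 gives (-3)·v1 + (-12)·v2 = 0, so take v_1 = [4, -1]^T.
λ = -4: A - (-4)I = [[-4, -12], [1, 3]]. Row 1 gives (-4)·v1 + (-12)·v2 = 0, so take v_2 = [3, -1]^T.
V = [v_1 v_2] = [[4, 3], [-1, -1]] has det V = -1, so V^{-1} = adj(V)/det V = [[1, 3], [-1, -4]].
Modal coordinates z(0) = V^{-1} x(0): 1·2 + 3·0 = 2; (-1)·2 + (-4)·0 = -2; so z(0) = [2, -2]^T.
x_1(t) = Σ_i (v_i)_1 · z_i(0) · e^{λ_i t} (row 1 of V times the modal terms).
x_1(0.4) = 4·2·e^{-5·0.4} + 3·(-2)·e^{-4·0.4} = 8·0.135335 + (-6)·0.201897 = -0.1287.

-0.1287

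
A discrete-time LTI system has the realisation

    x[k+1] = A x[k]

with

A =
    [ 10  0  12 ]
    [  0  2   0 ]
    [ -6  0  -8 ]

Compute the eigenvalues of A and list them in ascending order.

det(zI - A) = z^3 - (tr A)z^2 + (M11 + M22 + M33)z - det A, where Mii is the 2×2 principal minor of A obtained by deleting row i and column i.
tr A = 10 + 2 + (-8) = 4; M11 = 2·(-8) - 0·0 = -16 - 0 = -16; M22 = 10·(-8) - 12·(-6) = -80 - (-72) = -8; M33 = 10·2 - 0·0 = 20 - 0 = 20; sum of minors = -4.
det A = 10·(2·(-8) - 0·0) - 0·(0·(-8) - 0·(-6)) + 12·(0·0 - 2·(-6)) = 10·(-16) - 0·0 + 12·12 = -16.
So p(z) = det(zI - A) = z^3 - 4z^2 - 4z + 16.
Rational-root test: any integer root divides 16. Testing small divisors, z = -2 works: p(-2) = -8 + (-16) + 8 + 16 = 0, so (z + 2) is a factor.
Dividing, p(z) = (z + 2)(z^2 - 6z + 8).
Factor z^2 - 6z + 8: two numbers with sum 6 and product 8 are 4 and 2, so z^2 - 6z + 8 = (z - 4)(z - 2).
Hence p(z) = (z - 4) (z - 2) (z + 2), with roots -2, 2, 4.

-2, 2, 4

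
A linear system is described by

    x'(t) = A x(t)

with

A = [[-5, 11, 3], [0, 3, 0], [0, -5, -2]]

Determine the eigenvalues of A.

-5, -2, 3

det(sI - A) = s^3 - (tr A)s^2 + (M11 + M22 + M33)s - det A, where Mii is the 2×2 principal minor of A obtained by deleting row i and column i.
tr A = (-5) + 3 + (-2) = -4; M11 = 3·(-2) - 0·(-5) = -6 - 0 = -6; M22 = (-5)·(-2) - 3·0 = 10 - 0 = 10; M33 = (-5)·3 - 11·0 = -15 - 0 = -15; sum of minors = -11.
det A = (-5)·(3·(-2) - 0·(-5)) - 11·(0·(-2) - 0·0) + 3·(0·(-5) - 3·0) = (-5)·(-6) - 11·0 + 3·0 = 30.
So p(s) = det(sI - A) = s^3 + 4s^2 - 11s - 30.
Rational-root test: any integer root divides -30. Testing small divisors, s = -2 works: p(-2) = -8 + 16 + 22 + (-30) = 0, so (s + 2) is a factor.
Dividing, p(s) = (s + 2)(s^2 + 2s - 15).
Factor s^2 + 2s - 15: two numbers with sum -2 and product -15 are 3 and -5, so s^2 + 2s - 15 = (s - 3)(s + 5).
Hence p(s) = (s - 3) (s + 2) (s + 5), with roots -5, -2, 3.
At least one eigenvalue has non-negative real part, so the system is not asymptotically stable.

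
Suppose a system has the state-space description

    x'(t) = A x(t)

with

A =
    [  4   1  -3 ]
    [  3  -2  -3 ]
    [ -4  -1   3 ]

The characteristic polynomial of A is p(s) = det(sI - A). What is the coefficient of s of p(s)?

-20

Expand det(sI - A) for the 3×3 matrix.
p(s) = s^3 - 5s^2 - 20s.
(Check: constant term = det(-A) = (-1)^3 det A = 0; coefficient of s^2 = -tr A = -5.)
The coefficient of s is -20.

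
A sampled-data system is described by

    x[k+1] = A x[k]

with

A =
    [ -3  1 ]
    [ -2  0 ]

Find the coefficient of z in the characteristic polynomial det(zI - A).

For a 2×2 matrix, det(zI - A) = z^2 - (tr A)z + det A.
tr A = -3, det A = 2.
So p(z) = z^2 + 3z + 2.
The coefficient of z is 3.

3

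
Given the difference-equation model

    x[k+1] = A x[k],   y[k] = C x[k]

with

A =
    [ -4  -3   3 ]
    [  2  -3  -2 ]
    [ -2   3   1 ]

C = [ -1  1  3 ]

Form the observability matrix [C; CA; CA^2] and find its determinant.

-392

CA = [[0, 9, -2]]
CA^2 = [[22, -33, -20]]
Observability matrix O = [C; CA; CA^2] = [[-1, 1, 3], [0, 9, -2], [22, -33, -20]]
Expanding along the first row, det(O) = (-1)·(9·(-20) - (-2)·(-33)) - 1·(0·(-20) - (-2)·22) + 3·(0·(-33) - 9·22) = (-1)·(-246) - 1·44 + 3·(-198) = -392
Since det(O) ≠ 0, rank(O) = 3 and the system is completely observable.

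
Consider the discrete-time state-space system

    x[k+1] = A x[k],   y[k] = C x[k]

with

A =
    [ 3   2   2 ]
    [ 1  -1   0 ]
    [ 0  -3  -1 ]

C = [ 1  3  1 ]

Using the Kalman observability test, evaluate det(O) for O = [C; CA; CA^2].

-79

CA = [[6, -4, 1]]
CA^2 = [[14, 13, 11]]
Observability matrix O = [C; CA; CA^2] = [[1, 3, 1], [6, -4, 1], [14, 13, 11]]
Expanding along the first row, det(O) = 1·((-4)·11 - 1·13) - 3·(6·11 - 1·14) + 1·(6·13 - (-4)·14) = 1·(-57) - 3·52 + 1·134 = -79
Since det(O) ≠ 0, rank(O) = 3 and the system is completely observable.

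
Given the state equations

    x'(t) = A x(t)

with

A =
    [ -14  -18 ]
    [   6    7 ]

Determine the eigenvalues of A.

-5, -2

det(sI - A) = s^2 - (tr A)s + det A, with tr A = (-14) + 7 = -7 and det A = (-14)·7 - (-18)·6 = -98 - (-108) = 10.
So p(s) = det(sI - A) = s^2 + 7s + 10.
Factor s^2 + 7s + 10: two numbers with sum -7 and product 10 are -2 and -5, so s^2 + 7s + 10 = (s + 2)(s + 5).
Hence p(s) = (s + 2) (s + 5), with roots -5, -2.
All eigenvalues have negative real part, so the system is asymptotically stable.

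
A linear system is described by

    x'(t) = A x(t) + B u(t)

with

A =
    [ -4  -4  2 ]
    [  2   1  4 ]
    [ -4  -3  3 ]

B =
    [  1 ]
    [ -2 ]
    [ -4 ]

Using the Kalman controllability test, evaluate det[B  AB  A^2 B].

-5120

AB = [[-4], [-16], [-10]]
A^2B = [[60], [-64], [34]]
Controllability matrix C = [B  AB  A^2B] = [[1, -4, 60], [-2, -16, -64], [-4, -10, 34]]
Expanding along the first row, det(C) = 1·((-16)·34 - (-64)·(-10)) - (-4)·((-2)·34 - (-64)·(-4)) + 60·((-2)·(-10) - (-16)·(-4)) = 1·(-1184) - (-4)·(-324) + 60·(-44) = -5120
Since det(C) ≠ 0, rank(C) = 3 and the system is completely controllable.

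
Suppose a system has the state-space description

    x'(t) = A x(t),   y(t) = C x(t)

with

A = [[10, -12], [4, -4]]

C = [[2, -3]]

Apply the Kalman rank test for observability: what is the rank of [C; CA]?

CA = [[8, -12]]
Observability matrix O = [C; CA] = [[2, -3], [8, -12]]
Every row of O is a scalar multiple of row 1 = [2, -3] (multipliers 1, 4), so the rows span a one-dimensional space.
O ≠ 0, hence rank(O) = 1.
rank(O) = 1 < n = 2, so the pair (A, C) is not completely observable.

1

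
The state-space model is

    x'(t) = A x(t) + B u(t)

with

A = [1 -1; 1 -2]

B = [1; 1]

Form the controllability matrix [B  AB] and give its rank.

2

AB = [[0], [-1]]
Controllability matrix C = [B  AB] = [[1, 0], [1, -1]]
det(C) = 1·(-1) - 0·1 = -1 - 0 = -1 ≠ 0, so rank(C) = 2.
rank(C) = 2 = n, so the pair (A, B) is completely controllable.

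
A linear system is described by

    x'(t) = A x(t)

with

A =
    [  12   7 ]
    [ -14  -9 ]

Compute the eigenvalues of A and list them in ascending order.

det(sI - A) = s^2 - (tr A)s + det A, with tr A = 12 + (-9) = 3 and det A = 12·(-9) - 7·(-14) = -108 - (-98) = -10.
So p(s) = det(sI - A) = s^2 - 3s - 10.
Factor s^2 - 3s - 10: two numbers with sum 3 and product -10 are 5 and -2, so s^2 - 3s - 10 = (s - 5)(s + 2).
Hence p(s) = (s - 5) (s + 2), with roots -2, 5.
At least one eigenvalue has non-negative real part, so the system is not asymptotically stable.

-2, 5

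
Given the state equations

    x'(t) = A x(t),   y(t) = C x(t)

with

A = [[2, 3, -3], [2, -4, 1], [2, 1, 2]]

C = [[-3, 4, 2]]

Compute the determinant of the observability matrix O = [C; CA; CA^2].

CA = [[6, -23, 17]]
CA^2 = [[0, 127, -7]]
Observability matrix O = [C; CA; CA^2] = [[-3, 4, 2], [6, -23, 17], [0, 127, -7]]
Expanding along the first row, det(O) = (-3)·((-23)·(-7) - 17·127) - 4·(6·(-7) - 17·0) + 2·(6·127 - (-23)·0) = (-3)·(-1998) - 4·(-42) + 2·762 = 7686
Since det(O) ≠ 0, rank(O) = 3 and the system is completely observable.

7686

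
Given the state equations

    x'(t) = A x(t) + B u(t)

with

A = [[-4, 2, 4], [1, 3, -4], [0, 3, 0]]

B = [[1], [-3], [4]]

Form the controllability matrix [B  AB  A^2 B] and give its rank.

3

AB = [[6], [-24], [-9]]
A^2B = [[-108], [-30], [-72]]
Controllability matrix C = [B  AB  A^2B] = [[1, 6, -108], [-3, -24, -30], [4, -9, -72]]
det(C) = 1·((-24)·(-72) - (-30)·(-9)) - 6·((-3)·(-72) - (-30)·4) + (-108)·((-3)·(-9) - (-24)·4) = 1·1458 - 6·336 + (-108)·123 = -13842 ≠ 0, so rank(C) = 3.
rank(C) = 3 = n, so the pair (A, B) is completely controllable.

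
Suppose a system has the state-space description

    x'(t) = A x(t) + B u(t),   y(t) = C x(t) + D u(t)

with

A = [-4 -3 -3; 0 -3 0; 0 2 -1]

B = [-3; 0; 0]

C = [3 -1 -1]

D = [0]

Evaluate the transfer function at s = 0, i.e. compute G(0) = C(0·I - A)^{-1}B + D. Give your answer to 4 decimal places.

-2.2500

G(0) = C(-A)^{-1}B + D = -C A^{-1} B + D.
det A = -12, so A^{-1} = (1/-12)·adj(A) = [[-1/4, 3/4, 3/4], [0, -1/3, 0], [0, -2/3, -1]]
A^{-1} B = [3/4, 0, 0]^T
C A^{-1} B = 9/4
G(0) = D - C A^{-1} B = 0 - (9/4) = -9/4 ≈ -2.2500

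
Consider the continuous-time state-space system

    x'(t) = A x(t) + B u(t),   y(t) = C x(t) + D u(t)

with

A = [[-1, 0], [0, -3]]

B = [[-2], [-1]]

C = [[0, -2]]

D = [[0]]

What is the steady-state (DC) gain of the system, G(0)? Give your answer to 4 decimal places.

0.6667

G(0) = C(-A)^{-1}B + D = -C A^{-1} B + D.
det A = 3, so A^{-1} = (1/3)·adj(A) = [[-1, 0], [0, -1/3]]
A^{-1} B = [2, 1/3]^T
C A^{-1} B = -2/3
G(0) = D - C A^{-1} B = 0 - (-2/3) = 2/3 ≈ 0.6667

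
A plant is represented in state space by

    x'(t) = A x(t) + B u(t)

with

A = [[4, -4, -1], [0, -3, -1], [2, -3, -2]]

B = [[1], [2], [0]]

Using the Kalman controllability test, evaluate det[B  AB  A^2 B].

28

AB = [[-4], [-6], [-4]]
A^2B = [[12], [22], [18]]
Controllability matrix C = [B  AB  A^2B] = [[1, -4, 12], [2, -6, 22], [0, -4, 18]]
Expanding along the first row, det(C) = 1·((-6)·18 - 22·(-4)) - (-4)·(2·18 - 22·0) + 12·(2·(-4) - (-6)·0) = 1·(-20) - (-4)·36 + 12·(-8) = 28
Since det(C) ≠ 0, rank(C) = 3 and the system is completely controllable.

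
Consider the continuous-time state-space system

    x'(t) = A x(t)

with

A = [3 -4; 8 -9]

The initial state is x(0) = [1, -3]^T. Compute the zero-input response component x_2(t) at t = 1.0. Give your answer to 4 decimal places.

1.7855

det(sI - A) = s^2 - (tr A)s + det A, with tr A = 3 + (-9) = -6 and det A = 3·(-9) - (-4)·8 = -27 - (-32) = 5.
So p(s) = det(sI - A) = s^2 + 6s + 5.
Factor s^2 + 6s + 5: two numbers with sum -6 and product 5 are -1 and -5, so s^2 + 6s + 5 = (s + 1)(s + 5).
Hence p(s) = (s + 1) (s + 5), with roots -5, -1.
The eigenvalues -5, -1 are distinct and real, so A is diagonalisable and x(t) = e^{At} x(0) = V diag(e^{λ_i t}) V^{-1} x(0), where the columns of V are the eigenvectors.
λ = -5: A - (-5)I = [[8, -4], [8, -4]]. Row 1 gives 8·v1 + (-4)·v2 = 0, so take v_1 = [1, 2]^T.
λ = -1: A - (-1)I = [[4, -4], [8, -8]]. Row 1 gives 4·v1 + (-4)·v2 = 0, so take v_2 = [-1, -1]^T.
V = [v_1 v_2] = [[1, -1], [2, -1]] has det V = 1, so V^{-1} = adj(V)/det V = [[-1, 1], [-2, 1]].
Modal coordinates z(0) = V^{-1} x(0): (-1)·1 + 1·(-3) = -4; (-2)·1 + 1·(-3) = -5; so z(0) = [-4, -5]^T.
x_2(t) = Σ_i (v_i)_2 · z_i(0) · e^{λ_i t} (row 2 of V times the modal terms).
x_2(1.0) = 2·(-4)·e^{-5·1.0} + (-1)·(-5)·e^{-1·1.0} = (-8)·0.006738 + 5·0.367879 = 1.7855.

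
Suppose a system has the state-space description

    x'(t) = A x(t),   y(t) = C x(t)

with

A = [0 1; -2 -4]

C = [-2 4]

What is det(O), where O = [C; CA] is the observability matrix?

68

CA = [[-8, -18]]
Observability matrix O = [C; CA] = [[-2, 4], [-8, -18]]
det(O) = (-2)·(-18) - 4·(-8) = 36 - (-32) = 68
Since det(O) ≠ 0, rank(O) = 2 and the system is completely observable.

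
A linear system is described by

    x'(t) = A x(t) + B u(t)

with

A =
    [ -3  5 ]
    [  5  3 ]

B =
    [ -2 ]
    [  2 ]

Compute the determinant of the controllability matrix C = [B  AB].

-24

AB = [[16], [-4]]
Controllability matrix C = [B  AB] = [[-2, 16], [2, -4]]
det(C) = (-2)·(-4) - 16·2 = 8 - 32 = -24
Since det(C) ≠ 0, rank(C) = 2 and the system is completely controllable.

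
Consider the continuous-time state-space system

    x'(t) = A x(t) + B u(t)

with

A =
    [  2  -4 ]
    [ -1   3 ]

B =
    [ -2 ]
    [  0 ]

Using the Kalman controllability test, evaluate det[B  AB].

AB = [[-4], [2]]
Controllability matrix C = [B  AB] = [[-2, -4], [0, 2]]
det(C) = (-2)·2 - (-4)·0 = -4 - 0 = -4
Since det(C) ≠ 0, rank(C) = 2 and the system is completely controllable.

-4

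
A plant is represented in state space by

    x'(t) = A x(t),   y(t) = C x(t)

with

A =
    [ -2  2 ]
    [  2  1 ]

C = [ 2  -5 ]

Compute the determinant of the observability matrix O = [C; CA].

-72

CA = [[-14, -1]]
Observability matrix O = [C; CA] = [[2, -5], [-14, -1]]
det(O) = 2·(-1) - (-5)·(-14) = -2 - 70 = -72
Since det(O) ≠ 0, rank(O) = 2 and the system is completely observable.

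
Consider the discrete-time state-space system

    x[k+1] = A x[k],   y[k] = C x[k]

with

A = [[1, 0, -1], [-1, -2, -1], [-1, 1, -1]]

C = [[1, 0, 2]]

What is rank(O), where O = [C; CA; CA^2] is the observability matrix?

3

CA = [[-1, 2, -3]]
CA^2 = [[0, -7, 2]]
Observability matrix O = [C; CA; CA^2] = [[1, 0, 2], [-1, 2, -3], [0, -7, 2]]
det(O) = 1·(2·2 - (-3)·(-7)) - 0·((-1)·2 - (-3)·0) + 2·((-1)·(-7) - 2·0) = 1·(-17) - 0·(-2) + 2·7 = -3 ≠ 0, so rank(O) = 3.
rank(O) = 3 = n, so the pair (A, C) is completely observable.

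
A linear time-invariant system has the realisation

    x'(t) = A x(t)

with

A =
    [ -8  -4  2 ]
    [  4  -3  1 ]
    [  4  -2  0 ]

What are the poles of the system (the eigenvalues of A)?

det(sI - A) = s^3 - (tr A)s^2 + (M11 + M22 + M33)s - det A, where Mii is the 2×2 principal minor of A obtained by deleting row i and column i.
tr A = (-8) + (-3) + 0 = -11; M11 = (-3)·0 - 1·(-2) = 0 - (-2) = 2; M22 = (-8)·0 - 2·4 = 0 - 8 = -8; M33 = (-8)·(-3) - (-4)·4 = 24 - (-16) = 40; sum of minors = 34.
det A = (-8)·((-3)·0 - 1·(-2)) - (-4)·(4·0 - 1·4) + 2·(4·(-2) - (-3)·4) = (-8)·2 - (-4)·(-4) + 2·4 = -24.
So p(s) = det(sI - A) = s^3 + 11s^2 + 34s + 24.
Rational-root test: any integer root divides 24. Testing small divisors, s = -1 works: p(-1) = -1 + 11 + (-34) + 24 = 0, so (s + 1) is a factor.
Dividing, p(s) = (s + 1)(s^2 + 10s + 24).
Factor s^2 + 10s + 24: two numbers with sum -10 and product 24 are -4 and -6, so s^2 + 10s + 24 = (s + 4)(s + 6).
Hence p(s) = (s + 1) (s + 4) (s + 6), with roots -6, -4, -1.
All eigenvalues have negative real part, so the system is asymptotically stable.

-6, -4, -1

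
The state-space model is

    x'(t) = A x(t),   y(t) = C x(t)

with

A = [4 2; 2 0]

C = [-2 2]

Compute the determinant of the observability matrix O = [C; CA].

CA = [[-4, -4]]
Observability matrix O = [C; CA] = [[-2, 2], [-4, -4]]
det(O) = (-2)·(-4) - 2·(-4) = 8 - (-8) = 16
Since det(O) ≠ 0, rank(O) = 2 and the system is completely observable.

16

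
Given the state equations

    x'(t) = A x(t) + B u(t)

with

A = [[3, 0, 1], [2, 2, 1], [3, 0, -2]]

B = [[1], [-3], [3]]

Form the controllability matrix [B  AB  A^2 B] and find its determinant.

AB = [[6], [-1], [-3]]
A^2B = [[15], [7], [24]]
Controllability matrix C = [B  AB  A^2B] = [[1, 6, 15], [-3, -1, 7], [3, -3, 24]]
Expanding along the first row, det(C) = 1·((-1)·24 - 7·(-3)) - 6·((-3)·24 - 7·3) + 15·((-3)·(-3) - (-1)·3) = 1·(-3) - 6·(-93) + 15·12 = 735
Since det(C) ≠ 0, rank(C) = 3 and the system is completely controllable.

735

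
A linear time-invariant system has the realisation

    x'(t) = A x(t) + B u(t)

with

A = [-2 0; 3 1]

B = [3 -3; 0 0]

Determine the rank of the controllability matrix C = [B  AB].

AB = [[-6, 6], [9, -9]]
Controllability matrix C = [B  AB] = [[3, -3, -6, 6], [0, 0, 9, -9]]
Take the 2×2 submatrix of C formed by columns 1, 3: [[3, -6], [0, 9]]. Its determinant is 3·9 - (-6)·0 = 27 - 0 = 27 ≠ 0.
So rank(C) ≥ 2; since C has 2 rows, rank(C) = 2.
rank(C) = 2 = n, so the pair (A, B) is completely controllable.

2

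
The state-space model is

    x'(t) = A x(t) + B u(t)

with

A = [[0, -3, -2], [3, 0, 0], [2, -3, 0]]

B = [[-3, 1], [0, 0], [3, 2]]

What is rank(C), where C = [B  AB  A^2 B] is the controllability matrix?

AB = [[-6, -4], [-9, 3], [-6, 2]]
A^2B = [[39, -13], [-18, -12], [15, -17]]
Controllability matrix C = [B  AB  A^2B] = [[-3, 1, -6, -4, 39, -13], [0, 0, -9, 3, -18, -12], [3, 2, -6, 2, 15, -17]]
Take the 3×3 submatrix of C formed by columns 1, 2, 3: [[-3, 1, -6], [0, 0, -9], [3, 2, -6]]. Its determinant is (-3)·(0·(-6) - (-9)·2) - 1·(0·(-6) - (-9)·3) + (-6)·(0·2 - 0·3) = (-3)·18 - 1·27 + (-6)·0 = -81 ≠ 0.
So rank(C) ≥ 3; since C has 3 rows, rank(C) = 3.
rank(C) = 3 = n, so the pair (A, B) is completely controllable.

3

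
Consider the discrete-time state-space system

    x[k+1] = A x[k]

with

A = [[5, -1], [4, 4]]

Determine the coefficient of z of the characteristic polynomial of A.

For a 2×2 matrix, det(zI - A) = z^2 - (tr A)z + det A.
tr A = 9, det A = 24.
So p(z) = z^2 - 9z + 24.
The coefficient of z is -9.

-9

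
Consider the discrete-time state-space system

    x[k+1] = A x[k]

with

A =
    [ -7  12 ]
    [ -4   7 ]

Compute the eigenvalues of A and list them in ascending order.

-1, 1

det(zI - A) = z^2 - (tr A)z + det A, with tr A = (-7) + 7 = 0 and det A = (-7)·7 - 12·(-4) = -49 - (-48) = -1.
So p(z) = det(zI - A) = z^2 - 1.
Factor z^2 - 1: two numbers with sum 0 and product -1 are 1 and -1, so z^2 - 1 = (z - 1)(z + 1).
Hence p(z) = (z - 1) (z + 1), with roots -1, 1.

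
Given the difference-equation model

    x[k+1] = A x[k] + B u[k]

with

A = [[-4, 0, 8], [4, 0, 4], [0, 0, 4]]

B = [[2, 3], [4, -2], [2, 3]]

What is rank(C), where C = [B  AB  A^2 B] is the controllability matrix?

2

AB = [[8, 12], [16, 24], [8, 12]]
A^2B = [[32, 48], [64, 96], [32, 48]]
Controllability matrix C = [B  AB  A^2B] = [[2, 3, 8, 12, 32, 48], [4, -2, 16, 24, 64, 96], [2, 3, 8, 12, 32, 48]]
The rows r1, r2, r3 of C are linearly dependent: -r1 + r3 = 0 (check each entry), so rank(C) ≤ 2.
The 2×2 minor from rows 1, 2, columns 1, 2 is 2·(-2) - 3·4 = -4 - 12 = -16 ≠ 0, so rank(C) = 2.
rank(C) = 2 < n = 3, so the pair (A, B) is not completely controllable.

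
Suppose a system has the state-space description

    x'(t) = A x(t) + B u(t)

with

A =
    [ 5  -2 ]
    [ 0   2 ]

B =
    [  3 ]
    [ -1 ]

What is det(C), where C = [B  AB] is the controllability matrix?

AB = [[17], [-2]]
Controllability matrix C = [B  AB] = [[3, 17], [-1, -2]]
det(C) = 3·(-2) - 17·(-1) = -6 - (-17) = 11
Since det(C) ≠ 0, rank(C) = 2 and the system is completely controllable.

11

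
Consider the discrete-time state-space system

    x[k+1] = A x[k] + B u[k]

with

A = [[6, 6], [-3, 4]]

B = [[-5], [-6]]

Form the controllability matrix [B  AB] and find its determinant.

AB = [[-66], [-9]]
Controllability matrix C = [B  AB] = [[-5, -66], [-6, -9]]
det(C) = (-5)·(-9) - (-66)·(-6) = 45 - 396 = -351
Since det(C) ≠ 0, rank(C) = 2 and the system is completely controllable.

-351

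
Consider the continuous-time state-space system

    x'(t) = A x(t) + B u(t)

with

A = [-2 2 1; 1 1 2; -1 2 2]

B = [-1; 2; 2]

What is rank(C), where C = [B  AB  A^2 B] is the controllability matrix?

AB = [[8], [5], [9]]
A^2B = [[3], [31], [20]]
Controllability matrix C = [B  AB  A^2B] = [[-1, 8, 3], [2, 5, 31], [2, 9, 20]]
det(C) = (-1)·(5·20 - 31·9) - 8·(2·20 - 31·2) + 3·(2·9 - 5·2) = (-1)·(-179) - 8·(-22) + 3·8 = 379 ≠ 0, so rank(C) = 3.
rank(C) = 3 = n, so the pair (A, B) is completely controllable.

3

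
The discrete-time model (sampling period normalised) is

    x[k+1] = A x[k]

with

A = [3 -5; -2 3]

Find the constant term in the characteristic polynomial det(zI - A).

-1

For a 2×2 matrix, det(zI - A) = z^2 - (tr A)z + det A.
tr A = 6, det A = -1.
So p(z) = z^2 - 6z - 1.
The constant term is -1.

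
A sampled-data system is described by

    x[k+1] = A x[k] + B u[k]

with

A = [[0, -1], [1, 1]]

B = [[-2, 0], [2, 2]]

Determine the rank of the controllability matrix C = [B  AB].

AB = [[-2, -2], [0, 2]]
Controllability matrix C = [B  AB] = [[-2, 0, -2, -2], [2, 2, 0, 2]]
Take the 2×2 submatrix of C formed by columns 1, 2: [[-2, 0], [2, 2]]. Its determinant is (-2)·2 - 0·2 = -4 - 0 = -4 ≠ 0.
So rank(C) ≥ 2; since C has 2 rows, rank(C) = 2.
rank(C) = 2 = n, so the pair (A, B) is completely controllable.

2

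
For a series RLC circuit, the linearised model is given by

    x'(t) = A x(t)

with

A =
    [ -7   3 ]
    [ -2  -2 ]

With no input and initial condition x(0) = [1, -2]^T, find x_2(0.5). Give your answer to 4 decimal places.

-0.5902

det(sI - A) = s^2 - (tr A)s + det A, with tr A = (-7) + (-2) = -9 and det A = (-7)·(-2) - 3·(-2) = 14 - (-6) = 20.
So p(s) = det(sI - A) = s^2 + 9s + 20.
Factor s^2 + 9s + 20: two numbers with sum -9 and product 20 are -4 and -5, so s^2 + 9s + 20 = (s + 4)(s + 5).
Hence p(s) = (s + 4) (s + 5), with roots -5, -4.
The eigenvalues -5, -4 are distinct and real, so A is diagonalisable and x(t) = e^{At} x(0) = V diag(e^{λ_i t}) V^{-1} x(0), where the columns of V are the eigenvectors.
λ = -5: A - (-5)I = [[-2, 3], [-2, 3]]. Row 1 gives (-2)·v1 + 3·v2 = 0, so take v_1 = [-3, -2]^T.
λ = -4: A - (-4)I = [[-3, 3], [-2, 2]]. Row 1 gives (-3)·v1 + 3·v2 = 0, so take v_2 = [1, 1]^T.
V = [v_1 v_2] = [[-3, 1], [-2, 1]] has det V = -1, so V^{-1} = adj(V)/det V = [[-1, 1], [-2, 3]].
Modal coordinates z(0) = V^{-1} x(0): (-1)·1 + 1·(-2) = -3; (-2)·1 + 3·(-2) = -8; so z(0) = [-3, -8]^T.
x_2(t) = Σ_i (v_i)_2 · z_i(0) · e^{λ_i t} (row 2 of V times the modal terms).
x_2(0.5) = (-2)·(-3)·e^{-5·0.5} + 1·(-8)·e^{-4·0.5} = 6·0.082085 + (-8)·0.135335 = -0.5902.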